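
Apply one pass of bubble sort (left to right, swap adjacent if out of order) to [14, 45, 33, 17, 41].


After one pass: [14, 33, 17, 41, 45]


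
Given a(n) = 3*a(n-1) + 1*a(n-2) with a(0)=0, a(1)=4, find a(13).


Build bottom-up:
...a(11)=565924, a(12)=1869120, a(13)=3*1869120+1*565924=6173284


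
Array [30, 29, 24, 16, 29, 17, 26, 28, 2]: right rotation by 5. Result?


Right rotate by 5: [29, 17, 26, 28, 2, 30, 29, 24, 16]


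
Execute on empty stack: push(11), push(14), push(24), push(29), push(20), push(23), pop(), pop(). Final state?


push(11) -> [11]
push(14) -> [11, 14]
push(24) -> [11, 14, 24]
push(29) -> [11, 14, 24, 29]
push(20) -> [11, 14, 24, 29, 20]
push(23) -> [11, 14, 24, 29, 20, 23]
pop() returns 23 -> [11, 14, 24, 29, 20]
pop() returns 20 -> [11, 14, 24, 29]
Final stack (bottom to top): [11, 14, 24, 29]


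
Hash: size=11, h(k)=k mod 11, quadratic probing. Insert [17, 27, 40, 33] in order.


Insertions: 17->slot 6; 27->slot 5; 40->slot 7; 33->slot 0
Table: [33, None, None, None, None, 27, 17, 40, None, None, None]


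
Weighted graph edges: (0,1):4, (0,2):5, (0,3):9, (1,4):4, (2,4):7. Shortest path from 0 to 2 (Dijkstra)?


Dijkstra from 0:
Distances: {0: 0, 1: 4, 2: 5, 3: 9, 4: 8}
Shortest distance to 2 = 5, path = [0, 2]


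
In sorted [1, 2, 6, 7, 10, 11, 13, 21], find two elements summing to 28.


Two pointers: lo=0, hi=7
Found pair: (7, 21) summing to 28


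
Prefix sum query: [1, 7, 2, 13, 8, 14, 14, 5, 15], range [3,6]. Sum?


Prefix sums: [0, 1, 8, 10, 23, 31, 45, 59, 64, 79]
Sum[3..6] = prefix[7] - prefix[3] = 59 - 10 = 49


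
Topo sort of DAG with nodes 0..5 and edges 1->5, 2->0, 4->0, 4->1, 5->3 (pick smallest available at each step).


Kahn's algorithm, process smallest node first
Order: [2, 4, 0, 1, 5, 3]


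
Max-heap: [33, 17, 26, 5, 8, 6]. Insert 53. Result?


Append 53: [33, 17, 26, 5, 8, 6, 53]
Bubble up: swap idx 6(53) with idx 2(26); swap idx 2(53) with idx 0(33)
Result: [53, 17, 33, 5, 8, 6, 26]


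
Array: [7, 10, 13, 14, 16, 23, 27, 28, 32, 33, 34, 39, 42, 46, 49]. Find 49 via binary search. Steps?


Search for 49:
[0,14] mid=7 arr[7]=28
[8,14] mid=11 arr[11]=39
[12,14] mid=13 arr[13]=46
[14,14] mid=14 arr[14]=49
Total: 4 comparisons


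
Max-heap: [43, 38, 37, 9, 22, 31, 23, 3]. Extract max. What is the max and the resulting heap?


Max = 43
Replace root with last, heapify down
Resulting heap: [38, 22, 37, 9, 3, 31, 23]


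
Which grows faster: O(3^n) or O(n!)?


exponential (base 3) grows slower than factorial
O(3^n) is asymptotically smaller; O(n!) grows faster


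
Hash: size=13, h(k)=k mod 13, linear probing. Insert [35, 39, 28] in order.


Insertions: 35->slot 9; 39->slot 0; 28->slot 2
Table: [39, None, 28, None, None, None, None, None, None, 35, None, None, None]


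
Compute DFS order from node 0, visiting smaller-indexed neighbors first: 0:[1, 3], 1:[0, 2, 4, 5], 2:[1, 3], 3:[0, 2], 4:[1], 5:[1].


DFS stack-based: start with [0]
Visit order: [0, 1, 2, 3, 4, 5]


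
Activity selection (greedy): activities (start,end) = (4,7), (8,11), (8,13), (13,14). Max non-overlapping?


Greedy: pick earliest-ending, then skip overlaps.
Selected (3 activities): [(4, 7), (8, 11), (13, 14)]


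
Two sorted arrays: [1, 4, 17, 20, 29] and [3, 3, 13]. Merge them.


Compare heads, take smaller each step.
Merged: [1, 3, 3, 4, 13, 17, 20, 29]


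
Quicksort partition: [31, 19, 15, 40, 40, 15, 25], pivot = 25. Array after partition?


Elements <= 25 go left of pivot.
Result: [19, 15, 15, 25, 40, 31, 40], pivot at index 3


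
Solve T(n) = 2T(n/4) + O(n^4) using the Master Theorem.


a=2, b=4, c=4. log_4(2)=0.5 < c=4. Case 3: O(n^c) = O(n^4)
Complexity: O(n^4)


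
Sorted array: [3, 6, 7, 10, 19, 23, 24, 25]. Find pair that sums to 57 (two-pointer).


Two pointers: lo=0, hi=7
No pair sums to 57


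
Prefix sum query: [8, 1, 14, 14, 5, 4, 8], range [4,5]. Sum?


Prefix sums: [0, 8, 9, 23, 37, 42, 46, 54]
Sum[4..5] = prefix[6] - prefix[4] = 46 - 37 = 9


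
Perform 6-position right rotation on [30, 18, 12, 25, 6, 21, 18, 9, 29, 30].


Right rotate by 6: [6, 21, 18, 9, 29, 30, 30, 18, 12, 25]


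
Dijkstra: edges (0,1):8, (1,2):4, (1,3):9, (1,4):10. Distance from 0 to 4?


Dijkstra from 0:
Distances: {0: 0, 1: 8, 2: 12, 3: 17, 4: 18}
Shortest distance to 4 = 18, path = [0, 1, 4]


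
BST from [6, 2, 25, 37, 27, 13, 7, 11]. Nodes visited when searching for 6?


BST root = 6
Search for 6: compare at each node
Path: [6]


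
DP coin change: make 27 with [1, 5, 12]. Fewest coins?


dp[0]=0; dp[i]=1+min(dp[i-c] for c in coins)
...dp[22]=3, dp[23]=4, dp[24]=2, dp[25]=3, dp[26]=4, dp[27]=4
Minimum coins for 27 = 4


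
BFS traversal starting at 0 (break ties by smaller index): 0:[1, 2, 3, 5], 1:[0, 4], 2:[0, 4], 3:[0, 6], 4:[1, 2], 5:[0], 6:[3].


BFS queue: start with [0]
Visit order: [0, 1, 2, 3, 5, 4, 6]


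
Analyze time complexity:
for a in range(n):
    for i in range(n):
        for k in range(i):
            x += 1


Per nesting level: O(n) * O(n) * O(n) [triangular over i] = O(n^3)
Complexity: O(n^3)


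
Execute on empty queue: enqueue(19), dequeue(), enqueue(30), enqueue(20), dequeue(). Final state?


enqueue(19) -> [19]
dequeue() returns 19 -> []
enqueue(30) -> [30]
enqueue(20) -> [30, 20]
dequeue() returns 30 -> [20]
Final queue (front to back): [20]


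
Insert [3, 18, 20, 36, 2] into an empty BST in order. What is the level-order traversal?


Root = 3; build tree by BST insertion.
Level-Order traversal: [3, 2, 18, 20, 36]


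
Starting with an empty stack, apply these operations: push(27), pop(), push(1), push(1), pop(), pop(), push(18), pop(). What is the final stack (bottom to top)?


push(27) -> [27]
pop() returns 27 -> []
push(1) -> [1]
push(1) -> [1, 1]
pop() returns 1 -> [1]
pop() returns 1 -> []
push(18) -> [18]
pop() returns 18 -> []
Final stack (bottom to top): []


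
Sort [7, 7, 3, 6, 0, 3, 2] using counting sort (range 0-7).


Count array: [1, 0, 1, 2, 0, 0, 1, 2]
Reconstruct: [0, 2, 3, 3, 6, 7, 7]


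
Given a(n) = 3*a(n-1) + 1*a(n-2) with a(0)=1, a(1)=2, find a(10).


Build bottom-up:
...a(8)=9043, a(9)=29867, a(10)=3*29867+1*9043=98644


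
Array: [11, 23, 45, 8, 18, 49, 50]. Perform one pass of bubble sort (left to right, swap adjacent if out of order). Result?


After one pass: [11, 23, 8, 18, 45, 49, 50]


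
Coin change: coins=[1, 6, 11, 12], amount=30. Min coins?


dp[0]=0; dp[i]=1+min(dp[i-c] for c in coins)
...dp[25]=3, dp[26]=4, dp[27]=5, dp[28]=3, dp[29]=3, dp[30]=3
Minimum coins for 30 = 3


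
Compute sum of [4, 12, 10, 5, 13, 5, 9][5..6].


Prefix sums: [0, 4, 16, 26, 31, 44, 49, 58]
Sum[5..6] = prefix[7] - prefix[5] = 58 - 44 = 14


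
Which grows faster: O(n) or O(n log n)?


linear grows slower than linearithmic
O(n) is asymptotically smaller; O(n log n) grows faster


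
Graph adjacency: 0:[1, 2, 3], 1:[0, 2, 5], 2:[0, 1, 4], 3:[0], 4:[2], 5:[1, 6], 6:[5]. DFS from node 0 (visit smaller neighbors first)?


DFS stack-based: start with [0]
Visit order: [0, 1, 2, 4, 5, 6, 3]


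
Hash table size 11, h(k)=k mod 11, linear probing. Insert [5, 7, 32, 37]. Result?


Insertions: 5->slot 5; 7->slot 7; 32->slot 10; 37->slot 4
Table: [None, None, None, None, 37, 5, None, 7, None, None, 32]


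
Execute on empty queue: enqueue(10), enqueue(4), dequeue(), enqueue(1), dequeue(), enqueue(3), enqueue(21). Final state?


enqueue(10) -> [10]
enqueue(4) -> [10, 4]
dequeue() returns 10 -> [4]
enqueue(1) -> [4, 1]
dequeue() returns 4 -> [1]
enqueue(3) -> [1, 3]
enqueue(21) -> [1, 3, 21]
Final queue (front to back): [1, 3, 21]


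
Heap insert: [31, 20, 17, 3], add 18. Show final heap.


Append 18: [31, 20, 17, 3, 18]
Bubble up: no swaps needed
Result: [31, 20, 17, 3, 18]


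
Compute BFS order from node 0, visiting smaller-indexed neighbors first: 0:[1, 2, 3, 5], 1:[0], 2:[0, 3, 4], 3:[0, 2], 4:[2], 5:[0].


BFS queue: start with [0]
Visit order: [0, 1, 2, 3, 5, 4]


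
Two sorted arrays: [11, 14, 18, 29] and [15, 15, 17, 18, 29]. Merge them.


Compare heads, take smaller each step.
Merged: [11, 14, 15, 15, 17, 18, 18, 29, 29]


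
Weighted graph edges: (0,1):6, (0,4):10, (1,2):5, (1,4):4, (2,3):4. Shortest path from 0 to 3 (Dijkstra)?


Dijkstra from 0:
Distances: {0: 0, 1: 6, 2: 11, 3: 15, 4: 10}
Shortest distance to 3 = 15, path = [0, 1, 2, 3]


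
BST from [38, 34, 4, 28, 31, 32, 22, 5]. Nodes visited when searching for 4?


BST root = 38
Search for 4: compare at each node
Path: [38, 34, 4]


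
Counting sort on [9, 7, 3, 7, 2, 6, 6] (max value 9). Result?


Count array: [0, 0, 1, 1, 0, 0, 2, 2, 0, 1]
Reconstruct: [2, 3, 6, 6, 7, 7, 9]


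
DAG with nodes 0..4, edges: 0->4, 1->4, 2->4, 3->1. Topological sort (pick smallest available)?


Kahn's algorithm, process smallest node first
Order: [0, 2, 3, 1, 4]


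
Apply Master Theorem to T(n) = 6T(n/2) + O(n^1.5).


a=6, b=2, c=1.5. log_2(6)=2.585 > c=1.5. Case 1: O(n^log_b(a)) = O(n^2.585)
Complexity: O(n^2.585)


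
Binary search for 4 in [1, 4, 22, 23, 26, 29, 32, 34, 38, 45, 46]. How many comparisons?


Search for 4:
[0,10] mid=5 arr[5]=29
[0,4] mid=2 arr[2]=22
[0,1] mid=0 arr[0]=1
[1,1] mid=1 arr[1]=4
Total: 4 comparisons


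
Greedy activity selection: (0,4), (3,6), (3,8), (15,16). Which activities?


Greedy: pick earliest-ending, then skip overlaps.
Selected (2 activities): [(0, 4), (15, 16)]


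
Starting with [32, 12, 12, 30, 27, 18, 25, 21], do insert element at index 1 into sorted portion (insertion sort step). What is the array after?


After one pass: [12, 32, 12, 30, 27, 18, 25, 21]


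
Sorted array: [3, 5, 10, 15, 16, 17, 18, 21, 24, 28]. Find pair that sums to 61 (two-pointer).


Two pointers: lo=0, hi=9
No pair sums to 61


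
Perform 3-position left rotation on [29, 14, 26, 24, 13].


Left rotate by 3: [24, 13, 29, 14, 26]


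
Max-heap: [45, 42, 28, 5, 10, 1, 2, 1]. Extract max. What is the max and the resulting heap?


Max = 45
Replace root with last, heapify down
Resulting heap: [42, 10, 28, 5, 1, 1, 2]


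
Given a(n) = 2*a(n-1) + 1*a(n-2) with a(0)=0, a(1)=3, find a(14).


Build bottom-up:
...a(12)=41580, a(13)=100383, a(14)=2*100383+1*41580=242346


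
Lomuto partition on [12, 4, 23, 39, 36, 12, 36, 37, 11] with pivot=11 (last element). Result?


Elements <= 11 go left of pivot.
Result: [4, 11, 23, 39, 36, 12, 36, 37, 12], pivot at index 1


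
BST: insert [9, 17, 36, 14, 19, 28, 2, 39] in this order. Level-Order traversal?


Root = 9; build tree by BST insertion.
Level-Order traversal: [9, 2, 17, 14, 36, 19, 39, 28]


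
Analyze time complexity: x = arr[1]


Analysis: constant-time operation, no loop
Complexity: O(1)


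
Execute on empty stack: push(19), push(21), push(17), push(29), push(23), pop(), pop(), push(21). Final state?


push(19) -> [19]
push(21) -> [19, 21]
push(17) -> [19, 21, 17]
push(29) -> [19, 21, 17, 29]
push(23) -> [19, 21, 17, 29, 23]
pop() returns 23 -> [19, 21, 17, 29]
pop() returns 29 -> [19, 21, 17]
push(21) -> [19, 21, 17, 21]
Final stack (bottom to top): [19, 21, 17, 21]


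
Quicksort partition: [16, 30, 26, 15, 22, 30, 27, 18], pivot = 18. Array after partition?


Elements <= 18 go left of pivot.
Result: [16, 15, 18, 30, 22, 30, 27, 26], pivot at index 2


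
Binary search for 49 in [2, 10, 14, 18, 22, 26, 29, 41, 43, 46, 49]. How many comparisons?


Search for 49:
[0,10] mid=5 arr[5]=26
[6,10] mid=8 arr[8]=43
[9,10] mid=9 arr[9]=46
[10,10] mid=10 arr[10]=49
Total: 4 comparisons


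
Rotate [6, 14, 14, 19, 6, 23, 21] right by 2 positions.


Right rotate by 2: [23, 21, 6, 14, 14, 19, 6]


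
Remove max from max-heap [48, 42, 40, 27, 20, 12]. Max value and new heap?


Max = 48
Replace root with last, heapify down
Resulting heap: [42, 27, 40, 12, 20]


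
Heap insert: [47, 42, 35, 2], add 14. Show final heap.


Append 14: [47, 42, 35, 2, 14]
Bubble up: no swaps needed
Result: [47, 42, 35, 2, 14]


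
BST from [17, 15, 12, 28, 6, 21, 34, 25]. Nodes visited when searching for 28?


BST root = 17
Search for 28: compare at each node
Path: [17, 28]


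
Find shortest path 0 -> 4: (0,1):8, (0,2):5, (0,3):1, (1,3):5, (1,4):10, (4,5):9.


Dijkstra from 0:
Distances: {0: 0, 1: 6, 2: 5, 3: 1, 4: 16, 5: 25}
Shortest distance to 4 = 16, path = [0, 3, 1, 4]


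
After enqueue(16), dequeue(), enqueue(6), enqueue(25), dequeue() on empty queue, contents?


enqueue(16) -> [16]
dequeue() returns 16 -> []
enqueue(6) -> [6]
enqueue(25) -> [6, 25]
dequeue() returns 6 -> [25]
Final queue (front to back): [25]


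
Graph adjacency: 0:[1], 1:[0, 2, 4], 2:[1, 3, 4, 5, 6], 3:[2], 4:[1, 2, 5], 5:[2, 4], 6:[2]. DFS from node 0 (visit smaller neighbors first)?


DFS stack-based: start with [0]
Visit order: [0, 1, 2, 3, 4, 5, 6]


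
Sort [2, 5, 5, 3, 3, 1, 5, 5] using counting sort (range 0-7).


Count array: [0, 1, 1, 2, 0, 4, 0, 0]
Reconstruct: [1, 2, 3, 3, 5, 5, 5, 5]


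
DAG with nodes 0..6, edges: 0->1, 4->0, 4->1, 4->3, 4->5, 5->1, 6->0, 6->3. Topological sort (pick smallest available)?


Kahn's algorithm, process smallest node first
Order: [2, 4, 5, 6, 0, 1, 3]


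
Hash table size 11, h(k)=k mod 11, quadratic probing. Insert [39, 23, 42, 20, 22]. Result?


Insertions: 39->slot 6; 23->slot 1; 42->slot 9; 20->slot 10; 22->slot 0
Table: [22, 23, None, None, None, None, 39, None, None, 42, 20]


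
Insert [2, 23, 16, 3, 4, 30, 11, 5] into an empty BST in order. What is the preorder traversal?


Root = 2; build tree by BST insertion.
Preorder traversal: [2, 23, 16, 3, 4, 11, 5, 30]


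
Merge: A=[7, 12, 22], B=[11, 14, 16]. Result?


Compare heads, take smaller each step.
Merged: [7, 11, 12, 14, 16, 22]


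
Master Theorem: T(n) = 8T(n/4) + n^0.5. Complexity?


a=8, b=4, c=0.5. log_4(8)=1.5 > c=0.5. Case 1: O(n^log_b(a)) = O(n^1.500)
Complexity: O(n^1.500)


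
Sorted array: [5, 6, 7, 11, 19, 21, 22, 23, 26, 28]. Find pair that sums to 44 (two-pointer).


Two pointers: lo=0, hi=9
Found pair: (21, 23) summing to 44


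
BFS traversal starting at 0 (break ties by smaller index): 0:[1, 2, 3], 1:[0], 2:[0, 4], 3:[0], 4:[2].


BFS queue: start with [0]
Visit order: [0, 1, 2, 3, 4]


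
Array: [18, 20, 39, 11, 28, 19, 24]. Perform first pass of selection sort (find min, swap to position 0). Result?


After one pass: [11, 20, 39, 18, 28, 19, 24]


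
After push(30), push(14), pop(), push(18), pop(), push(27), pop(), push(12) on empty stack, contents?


push(30) -> [30]
push(14) -> [30, 14]
pop() returns 14 -> [30]
push(18) -> [30, 18]
pop() returns 18 -> [30]
push(27) -> [30, 27]
pop() returns 27 -> [30]
push(12) -> [30, 12]
Final stack (bottom to top): [30, 12]


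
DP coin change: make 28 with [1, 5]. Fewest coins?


dp[0]=0; dp[i]=1+min(dp[i-c] for c in coins)
...dp[23]=7, dp[24]=8, dp[25]=5, dp[26]=6, dp[27]=7, dp[28]=8
Minimum coins for 28 = 8


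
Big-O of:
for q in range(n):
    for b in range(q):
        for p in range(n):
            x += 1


Per nesting level: O(n) * O(n) [triangular over q] * O(n) = O(n^3)
Complexity: O(n^3)


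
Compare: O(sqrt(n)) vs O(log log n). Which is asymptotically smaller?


double-logarithmic grows slower than sublinear
O(log log n) is asymptotically smaller; O(sqrt(n)) grows faster


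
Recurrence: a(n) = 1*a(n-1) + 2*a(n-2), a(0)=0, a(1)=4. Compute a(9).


Build bottom-up:
...a(7)=172, a(8)=340, a(9)=1*340+2*172=684


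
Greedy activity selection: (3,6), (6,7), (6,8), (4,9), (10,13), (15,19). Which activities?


Greedy: pick earliest-ending, then skip overlaps.
Selected (4 activities): [(3, 6), (6, 7), (10, 13), (15, 19)]


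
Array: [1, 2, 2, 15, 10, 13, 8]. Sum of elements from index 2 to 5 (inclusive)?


Prefix sums: [0, 1, 3, 5, 20, 30, 43, 51]
Sum[2..5] = prefix[6] - prefix[2] = 43 - 3 = 40


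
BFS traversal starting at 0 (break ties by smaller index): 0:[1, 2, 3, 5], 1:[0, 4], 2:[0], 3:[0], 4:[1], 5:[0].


BFS queue: start with [0]
Visit order: [0, 1, 2, 3, 5, 4]


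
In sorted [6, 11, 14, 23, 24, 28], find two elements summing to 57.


Two pointers: lo=0, hi=5
No pair sums to 57


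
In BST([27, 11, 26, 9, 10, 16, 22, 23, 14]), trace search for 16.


BST root = 27
Search for 16: compare at each node
Path: [27, 11, 26, 16]


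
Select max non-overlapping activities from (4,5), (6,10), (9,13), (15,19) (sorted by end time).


Greedy: pick earliest-ending, then skip overlaps.
Selected (3 activities): [(4, 5), (6, 10), (15, 19)]


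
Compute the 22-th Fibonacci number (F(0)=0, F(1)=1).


F(n)=F(n-1)+F(n-2)
...F(20)=6765, F(21)=10946, F(22)=17711


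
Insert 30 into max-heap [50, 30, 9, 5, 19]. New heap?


Append 30: [50, 30, 9, 5, 19, 30]
Bubble up: swap idx 5(30) with idx 2(9)
Result: [50, 30, 30, 5, 19, 9]


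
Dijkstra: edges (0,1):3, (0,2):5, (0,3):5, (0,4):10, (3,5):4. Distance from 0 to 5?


Dijkstra from 0:
Distances: {0: 0, 1: 3, 2: 5, 3: 5, 4: 10, 5: 9}
Shortest distance to 5 = 9, path = [0, 3, 5]


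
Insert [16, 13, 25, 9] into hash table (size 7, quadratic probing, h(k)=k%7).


Insertions: 16->slot 2; 13->slot 6; 25->slot 4; 9->slot 3
Table: [None, None, 16, 9, 25, None, 13]


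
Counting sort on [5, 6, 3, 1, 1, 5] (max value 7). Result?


Count array: [0, 2, 0, 1, 0, 2, 1, 0]
Reconstruct: [1, 1, 3, 5, 5, 6]


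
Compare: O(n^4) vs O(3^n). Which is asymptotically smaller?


quartic grows slower than exponential (base 3)
O(n^4) is asymptotically smaller; O(3^n) grows faster


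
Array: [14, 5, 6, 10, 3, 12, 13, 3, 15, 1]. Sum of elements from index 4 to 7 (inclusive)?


Prefix sums: [0, 14, 19, 25, 35, 38, 50, 63, 66, 81, 82]
Sum[4..7] = prefix[8] - prefix[4] = 66 - 35 = 31


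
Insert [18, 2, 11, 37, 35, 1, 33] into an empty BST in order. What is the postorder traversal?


Root = 18; build tree by BST insertion.
Postorder traversal: [1, 11, 2, 33, 35, 37, 18]


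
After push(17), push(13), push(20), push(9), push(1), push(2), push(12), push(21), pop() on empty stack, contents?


push(17) -> [17]
push(13) -> [17, 13]
push(20) -> [17, 13, 20]
push(9) -> [17, 13, 20, 9]
push(1) -> [17, 13, 20, 9, 1]
push(2) -> [17, 13, 20, 9, 1, 2]
push(12) -> [17, 13, 20, 9, 1, 2, 12]
push(21) -> [17, 13, 20, 9, 1, 2, 12, 21]
pop() returns 21 -> [17, 13, 20, 9, 1, 2, 12]
Final stack (bottom to top): [17, 13, 20, 9, 1, 2, 12]


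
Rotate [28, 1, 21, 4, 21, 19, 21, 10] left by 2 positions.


Left rotate by 2: [21, 4, 21, 19, 21, 10, 28, 1]


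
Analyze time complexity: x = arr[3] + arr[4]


Analysis: constant-time operation, no loop
Complexity: O(1)


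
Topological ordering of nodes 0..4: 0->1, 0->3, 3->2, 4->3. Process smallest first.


Kahn's algorithm, process smallest node first
Order: [0, 1, 4, 3, 2]


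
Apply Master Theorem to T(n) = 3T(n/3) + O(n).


a=3, b=3, c=1. log_3(3)=1 = c=1. Case 2: O(n^c log n) = O(n log n)
Complexity: O(n log n)


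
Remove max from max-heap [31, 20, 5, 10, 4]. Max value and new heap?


Max = 31
Replace root with last, heapify down
Resulting heap: [20, 10, 5, 4]


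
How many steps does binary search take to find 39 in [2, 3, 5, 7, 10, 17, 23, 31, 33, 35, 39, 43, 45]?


Search for 39:
[0,12] mid=6 arr[6]=23
[7,12] mid=9 arr[9]=35
[10,12] mid=11 arr[11]=43
[10,10] mid=10 arr[10]=39
Total: 4 comparisons


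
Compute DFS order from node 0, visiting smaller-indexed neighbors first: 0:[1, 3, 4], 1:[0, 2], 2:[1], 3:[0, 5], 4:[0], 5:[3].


DFS stack-based: start with [0]
Visit order: [0, 1, 2, 3, 5, 4]


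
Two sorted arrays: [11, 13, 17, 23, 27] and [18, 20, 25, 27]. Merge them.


Compare heads, take smaller each step.
Merged: [11, 13, 17, 18, 20, 23, 25, 27, 27]


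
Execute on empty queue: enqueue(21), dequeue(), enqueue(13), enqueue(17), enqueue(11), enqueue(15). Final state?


enqueue(21) -> [21]
dequeue() returns 21 -> []
enqueue(13) -> [13]
enqueue(17) -> [13, 17]
enqueue(11) -> [13, 17, 11]
enqueue(15) -> [13, 17, 11, 15]
Final queue (front to back): [13, 17, 11, 15]


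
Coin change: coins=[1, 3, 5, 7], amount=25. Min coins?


dp[0]=0; dp[i]=1+min(dp[i-c] for c in coins)
...dp[20]=4, dp[21]=3, dp[22]=4, dp[23]=5, dp[24]=4, dp[25]=5
Minimum coins for 25 = 5


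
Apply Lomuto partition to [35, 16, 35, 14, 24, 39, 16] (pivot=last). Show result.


Elements <= 16 go left of pivot.
Result: [16, 14, 16, 35, 24, 39, 35], pivot at index 2


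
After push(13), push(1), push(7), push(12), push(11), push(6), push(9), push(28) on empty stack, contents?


push(13) -> [13]
push(1) -> [13, 1]
push(7) -> [13, 1, 7]
push(12) -> [13, 1, 7, 12]
push(11) -> [13, 1, 7, 12, 11]
push(6) -> [13, 1, 7, 12, 11, 6]
push(9) -> [13, 1, 7, 12, 11, 6, 9]
push(28) -> [13, 1, 7, 12, 11, 6, 9, 28]
Final stack (bottom to top): [13, 1, 7, 12, 11, 6, 9, 28]


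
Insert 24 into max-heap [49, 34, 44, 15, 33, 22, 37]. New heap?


Append 24: [49, 34, 44, 15, 33, 22, 37, 24]
Bubble up: swap idx 7(24) with idx 3(15)
Result: [49, 34, 44, 24, 33, 22, 37, 15]


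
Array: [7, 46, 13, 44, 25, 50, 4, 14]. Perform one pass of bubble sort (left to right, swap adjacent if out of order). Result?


After one pass: [7, 13, 44, 25, 46, 4, 14, 50]


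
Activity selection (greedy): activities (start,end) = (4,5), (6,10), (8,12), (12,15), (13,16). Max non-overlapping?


Greedy: pick earliest-ending, then skip overlaps.
Selected (3 activities): [(4, 5), (6, 10), (12, 15)]


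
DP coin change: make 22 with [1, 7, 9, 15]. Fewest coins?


dp[0]=0; dp[i]=1+min(dp[i-c] for c in coins)
...dp[17]=3, dp[18]=2, dp[19]=3, dp[20]=4, dp[21]=3, dp[22]=2
Minimum coins for 22 = 2


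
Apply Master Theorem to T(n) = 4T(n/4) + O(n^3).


a=4, b=4, c=3. log_4(4)=1 < c=3. Case 3: O(n^c) = O(n^3)
Complexity: O(n^3)


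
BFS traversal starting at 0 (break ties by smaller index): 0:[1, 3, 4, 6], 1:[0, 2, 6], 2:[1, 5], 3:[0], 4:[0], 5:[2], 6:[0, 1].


BFS queue: start with [0]
Visit order: [0, 1, 3, 4, 6, 2, 5]


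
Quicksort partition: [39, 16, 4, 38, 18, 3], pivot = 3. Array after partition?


Elements <= 3 go left of pivot.
Result: [3, 16, 4, 38, 18, 39], pivot at index 0


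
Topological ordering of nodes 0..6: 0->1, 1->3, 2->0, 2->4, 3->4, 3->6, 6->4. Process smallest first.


Kahn's algorithm, process smallest node first
Order: [2, 0, 1, 3, 5, 6, 4]


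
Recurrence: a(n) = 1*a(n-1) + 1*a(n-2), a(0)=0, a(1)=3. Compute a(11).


Build bottom-up:
...a(9)=102, a(10)=165, a(11)=1*165+1*102=267


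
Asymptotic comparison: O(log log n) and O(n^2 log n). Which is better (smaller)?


double-logarithmic grows slower than n^2 log n
O(log log n) is asymptotically smaller; O(n^2 log n) grows faster


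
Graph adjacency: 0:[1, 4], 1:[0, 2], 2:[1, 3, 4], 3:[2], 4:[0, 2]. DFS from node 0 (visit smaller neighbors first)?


DFS stack-based: start with [0]
Visit order: [0, 1, 2, 3, 4]


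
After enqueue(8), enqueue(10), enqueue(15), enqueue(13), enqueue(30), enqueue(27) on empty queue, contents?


enqueue(8) -> [8]
enqueue(10) -> [8, 10]
enqueue(15) -> [8, 10, 15]
enqueue(13) -> [8, 10, 15, 13]
enqueue(30) -> [8, 10, 15, 13, 30]
enqueue(27) -> [8, 10, 15, 13, 30, 27]
Final queue (front to back): [8, 10, 15, 13, 30, 27]


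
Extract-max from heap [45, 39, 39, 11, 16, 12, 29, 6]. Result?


Max = 45
Replace root with last, heapify down
Resulting heap: [39, 16, 39, 11, 6, 12, 29]


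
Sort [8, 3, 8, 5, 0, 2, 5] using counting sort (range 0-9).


Count array: [1, 0, 1, 1, 0, 2, 0, 0, 2, 0]
Reconstruct: [0, 2, 3, 5, 5, 8, 8]


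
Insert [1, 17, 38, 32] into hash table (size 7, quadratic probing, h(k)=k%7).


Insertions: 1->slot 1; 17->slot 3; 38->slot 4; 32->slot 5
Table: [None, 1, None, 17, 38, 32, None]


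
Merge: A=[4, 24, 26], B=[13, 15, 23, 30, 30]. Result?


Compare heads, take smaller each step.
Merged: [4, 13, 15, 23, 24, 26, 30, 30]


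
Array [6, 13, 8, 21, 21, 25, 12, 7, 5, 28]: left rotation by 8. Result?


Left rotate by 8: [5, 28, 6, 13, 8, 21, 21, 25, 12, 7]


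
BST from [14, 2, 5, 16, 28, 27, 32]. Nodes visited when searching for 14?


BST root = 14
Search for 14: compare at each node
Path: [14]


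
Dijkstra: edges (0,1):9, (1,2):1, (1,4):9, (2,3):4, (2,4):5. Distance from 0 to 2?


Dijkstra from 0:
Distances: {0: 0, 1: 9, 2: 10, 3: 14, 4: 15}
Shortest distance to 2 = 10, path = [0, 1, 2]


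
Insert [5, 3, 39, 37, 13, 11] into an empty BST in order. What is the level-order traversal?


Root = 5; build tree by BST insertion.
Level-Order traversal: [5, 3, 39, 37, 13, 11]


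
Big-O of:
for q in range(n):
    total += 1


Per nesting level: O(n) = O(n)
Complexity: O(n)


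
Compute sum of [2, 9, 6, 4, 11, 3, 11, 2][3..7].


Prefix sums: [0, 2, 11, 17, 21, 32, 35, 46, 48]
Sum[3..7] = prefix[8] - prefix[3] = 48 - 17 = 31


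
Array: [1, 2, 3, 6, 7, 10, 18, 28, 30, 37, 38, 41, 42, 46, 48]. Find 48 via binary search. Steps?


Search for 48:
[0,14] mid=7 arr[7]=28
[8,14] mid=11 arr[11]=41
[12,14] mid=13 arr[13]=46
[14,14] mid=14 arr[14]=48
Total: 4 comparisons


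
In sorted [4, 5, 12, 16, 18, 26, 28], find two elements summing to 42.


Two pointers: lo=0, hi=6
Found pair: (16, 26) summing to 42


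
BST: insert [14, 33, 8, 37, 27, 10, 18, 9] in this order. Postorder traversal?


Root = 14; build tree by BST insertion.
Postorder traversal: [9, 10, 8, 18, 27, 37, 33, 14]


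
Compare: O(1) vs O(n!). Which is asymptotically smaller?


constant grows slower than factorial
O(1) is asymptotically smaller; O(n!) grows faster


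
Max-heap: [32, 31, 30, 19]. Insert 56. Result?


Append 56: [32, 31, 30, 19, 56]
Bubble up: swap idx 4(56) with idx 1(31); swap idx 1(56) with idx 0(32)
Result: [56, 32, 30, 19, 31]


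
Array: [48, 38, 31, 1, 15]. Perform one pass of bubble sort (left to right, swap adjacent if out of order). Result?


After one pass: [38, 31, 1, 15, 48]


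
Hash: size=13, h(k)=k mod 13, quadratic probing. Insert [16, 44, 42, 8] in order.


Insertions: 16->slot 3; 44->slot 5; 42->slot 4; 8->slot 8
Table: [None, None, None, 16, 42, 44, None, None, 8, None, None, None, None]


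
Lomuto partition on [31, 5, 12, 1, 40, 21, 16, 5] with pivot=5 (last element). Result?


Elements <= 5 go left of pivot.
Result: [5, 1, 5, 31, 40, 21, 16, 12], pivot at index 2


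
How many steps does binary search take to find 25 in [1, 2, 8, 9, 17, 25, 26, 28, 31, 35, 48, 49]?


Search for 25:
[0,11] mid=5 arr[5]=25
Total: 1 comparisons


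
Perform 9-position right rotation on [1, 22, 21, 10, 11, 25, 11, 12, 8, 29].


Right rotate by 9: [22, 21, 10, 11, 25, 11, 12, 8, 29, 1]


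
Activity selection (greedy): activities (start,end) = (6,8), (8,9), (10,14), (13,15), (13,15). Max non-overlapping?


Greedy: pick earliest-ending, then skip overlaps.
Selected (3 activities): [(6, 8), (8, 9), (10, 14)]


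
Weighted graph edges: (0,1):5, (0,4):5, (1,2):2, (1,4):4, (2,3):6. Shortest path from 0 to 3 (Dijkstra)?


Dijkstra from 0:
Distances: {0: 0, 1: 5, 2: 7, 3: 13, 4: 5}
Shortest distance to 3 = 13, path = [0, 1, 2, 3]


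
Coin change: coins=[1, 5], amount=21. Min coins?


dp[0]=0; dp[i]=1+min(dp[i-c] for c in coins)
...dp[16]=4, dp[17]=5, dp[18]=6, dp[19]=7, dp[20]=4, dp[21]=5
Minimum coins for 21 = 5


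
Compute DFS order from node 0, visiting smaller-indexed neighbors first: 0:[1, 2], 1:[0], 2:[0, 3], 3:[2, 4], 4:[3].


DFS stack-based: start with [0]
Visit order: [0, 1, 2, 3, 4]


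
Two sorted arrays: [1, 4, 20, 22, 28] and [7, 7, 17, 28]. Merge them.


Compare heads, take smaller each step.
Merged: [1, 4, 7, 7, 17, 20, 22, 28, 28]


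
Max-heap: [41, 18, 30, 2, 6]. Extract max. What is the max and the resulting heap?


Max = 41
Replace root with last, heapify down
Resulting heap: [30, 18, 6, 2]


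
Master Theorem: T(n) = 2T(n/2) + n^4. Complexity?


a=2, b=2, c=4. log_2(2)=1 < c=4. Case 3: O(n^c) = O(n^4)
Complexity: O(n^4)


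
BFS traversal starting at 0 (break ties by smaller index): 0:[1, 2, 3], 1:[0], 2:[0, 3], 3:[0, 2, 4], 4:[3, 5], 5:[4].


BFS queue: start with [0]
Visit order: [0, 1, 2, 3, 4, 5]


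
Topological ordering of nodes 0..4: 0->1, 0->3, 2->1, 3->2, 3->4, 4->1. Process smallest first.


Kahn's algorithm, process smallest node first
Order: [0, 3, 2, 4, 1]


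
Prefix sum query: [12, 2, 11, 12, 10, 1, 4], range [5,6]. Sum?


Prefix sums: [0, 12, 14, 25, 37, 47, 48, 52]
Sum[5..6] = prefix[7] - prefix[5] = 52 - 47 = 5


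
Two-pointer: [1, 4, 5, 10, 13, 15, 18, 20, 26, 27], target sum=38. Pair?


Two pointers: lo=0, hi=9
Found pair: (18, 20) summing to 38


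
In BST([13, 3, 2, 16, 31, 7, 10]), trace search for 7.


BST root = 13
Search for 7: compare at each node
Path: [13, 3, 7]


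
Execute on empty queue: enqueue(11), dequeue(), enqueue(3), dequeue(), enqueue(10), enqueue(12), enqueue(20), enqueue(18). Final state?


enqueue(11) -> [11]
dequeue() returns 11 -> []
enqueue(3) -> [3]
dequeue() returns 3 -> []
enqueue(10) -> [10]
enqueue(12) -> [10, 12]
enqueue(20) -> [10, 12, 20]
enqueue(18) -> [10, 12, 20, 18]
Final queue (front to back): [10, 12, 20, 18]


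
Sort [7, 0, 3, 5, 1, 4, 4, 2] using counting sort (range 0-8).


Count array: [1, 1, 1, 1, 2, 1, 0, 1, 0]
Reconstruct: [0, 1, 2, 3, 4, 4, 5, 7]


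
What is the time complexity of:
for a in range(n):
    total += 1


Per nesting level: O(n) = O(n)
Complexity: O(n)


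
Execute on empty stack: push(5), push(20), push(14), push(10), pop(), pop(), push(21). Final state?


push(5) -> [5]
push(20) -> [5, 20]
push(14) -> [5, 20, 14]
push(10) -> [5, 20, 14, 10]
pop() returns 10 -> [5, 20, 14]
pop() returns 14 -> [5, 20]
push(21) -> [5, 20, 21]
Final stack (bottom to top): [5, 20, 21]


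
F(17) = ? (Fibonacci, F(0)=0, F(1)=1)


F(n)=F(n-1)+F(n-2)
...F(15)=610, F(16)=987, F(17)=1597


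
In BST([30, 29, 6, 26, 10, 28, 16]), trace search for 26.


BST root = 30
Search for 26: compare at each node
Path: [30, 29, 6, 26]


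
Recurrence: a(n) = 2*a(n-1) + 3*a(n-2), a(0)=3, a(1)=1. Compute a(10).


Build bottom-up:
...a(8)=6563, a(9)=19681, a(10)=2*19681+3*6563=59051


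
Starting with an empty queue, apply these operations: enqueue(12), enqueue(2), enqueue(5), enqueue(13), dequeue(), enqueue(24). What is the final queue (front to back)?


enqueue(12) -> [12]
enqueue(2) -> [12, 2]
enqueue(5) -> [12, 2, 5]
enqueue(13) -> [12, 2, 5, 13]
dequeue() returns 12 -> [2, 5, 13]
enqueue(24) -> [2, 5, 13, 24]
Final queue (front to back): [2, 5, 13, 24]


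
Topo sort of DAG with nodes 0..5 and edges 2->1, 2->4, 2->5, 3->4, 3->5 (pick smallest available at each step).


Kahn's algorithm, process smallest node first
Order: [0, 2, 1, 3, 4, 5]


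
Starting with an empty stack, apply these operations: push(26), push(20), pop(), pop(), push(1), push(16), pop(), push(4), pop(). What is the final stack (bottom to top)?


push(26) -> [26]
push(20) -> [26, 20]
pop() returns 20 -> [26]
pop() returns 26 -> []
push(1) -> [1]
push(16) -> [1, 16]
pop() returns 16 -> [1]
push(4) -> [1, 4]
pop() returns 4 -> [1]
Final stack (bottom to top): [1]


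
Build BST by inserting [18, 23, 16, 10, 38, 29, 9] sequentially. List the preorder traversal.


Root = 18; build tree by BST insertion.
Preorder traversal: [18, 16, 10, 9, 23, 38, 29]


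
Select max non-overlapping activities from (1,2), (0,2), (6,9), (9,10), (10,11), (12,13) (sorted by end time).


Greedy: pick earliest-ending, then skip overlaps.
Selected (5 activities): [(1, 2), (6, 9), (9, 10), (10, 11), (12, 13)]


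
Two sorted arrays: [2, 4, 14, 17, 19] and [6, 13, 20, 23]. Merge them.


Compare heads, take smaller each step.
Merged: [2, 4, 6, 13, 14, 17, 19, 20, 23]


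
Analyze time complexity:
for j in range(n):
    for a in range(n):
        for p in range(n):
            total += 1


Per nesting level: O(n) * O(n) * O(n) = O(n^3)
Complexity: O(n^3)


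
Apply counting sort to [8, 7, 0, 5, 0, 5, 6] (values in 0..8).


Count array: [2, 0, 0, 0, 0, 2, 1, 1, 1]
Reconstruct: [0, 0, 5, 5, 6, 7, 8]


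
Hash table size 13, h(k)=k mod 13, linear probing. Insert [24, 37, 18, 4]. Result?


Insertions: 24->slot 11; 37->slot 12; 18->slot 5; 4->slot 4
Table: [None, None, None, None, 4, 18, None, None, None, None, None, 24, 37]


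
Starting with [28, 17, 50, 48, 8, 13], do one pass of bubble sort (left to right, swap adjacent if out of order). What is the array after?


After one pass: [17, 28, 48, 8, 13, 50]


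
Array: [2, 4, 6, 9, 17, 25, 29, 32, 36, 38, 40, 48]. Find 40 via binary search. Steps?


Search for 40:
[0,11] mid=5 arr[5]=25
[6,11] mid=8 arr[8]=36
[9,11] mid=10 arr[10]=40
Total: 3 comparisons


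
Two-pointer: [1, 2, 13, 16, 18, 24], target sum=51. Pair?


Two pointers: lo=0, hi=5
No pair sums to 51


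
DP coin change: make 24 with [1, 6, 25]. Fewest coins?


dp[0]=0; dp[i]=1+min(dp[i-c] for c in coins)
...dp[19]=4, dp[20]=5, dp[21]=6, dp[22]=7, dp[23]=8, dp[24]=4
Minimum coins for 24 = 4


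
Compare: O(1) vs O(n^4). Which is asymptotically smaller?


constant grows slower than quartic
O(1) is asymptotically smaller; O(n^4) grows faster


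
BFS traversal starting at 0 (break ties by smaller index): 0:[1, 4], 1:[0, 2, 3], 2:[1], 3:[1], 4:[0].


BFS queue: start with [0]
Visit order: [0, 1, 4, 2, 3]


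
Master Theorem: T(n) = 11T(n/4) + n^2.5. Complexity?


a=11, b=4, c=2.5. log_4(11)=1.730 < c=2.5. Case 3: O(n^c) = O(n^2.500)
Complexity: O(n^2.500)


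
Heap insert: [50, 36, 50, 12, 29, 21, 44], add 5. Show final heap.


Append 5: [50, 36, 50, 12, 29, 21, 44, 5]
Bubble up: no swaps needed
Result: [50, 36, 50, 12, 29, 21, 44, 5]


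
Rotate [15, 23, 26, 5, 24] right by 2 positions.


Right rotate by 2: [5, 24, 15, 23, 26]


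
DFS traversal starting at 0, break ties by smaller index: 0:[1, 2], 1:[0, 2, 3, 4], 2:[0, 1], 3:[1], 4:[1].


DFS stack-based: start with [0]
Visit order: [0, 1, 2, 3, 4]


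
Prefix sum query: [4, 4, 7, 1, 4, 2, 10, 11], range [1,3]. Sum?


Prefix sums: [0, 4, 8, 15, 16, 20, 22, 32, 43]
Sum[1..3] = prefix[4] - prefix[1] = 16 - 4 = 12


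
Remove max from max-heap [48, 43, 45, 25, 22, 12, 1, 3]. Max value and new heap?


Max = 48
Replace root with last, heapify down
Resulting heap: [45, 43, 12, 25, 22, 3, 1]


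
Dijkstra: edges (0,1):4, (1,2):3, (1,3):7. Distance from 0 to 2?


Dijkstra from 0:
Distances: {0: 0, 1: 4, 2: 7, 3: 11}
Shortest distance to 2 = 7, path = [0, 1, 2]


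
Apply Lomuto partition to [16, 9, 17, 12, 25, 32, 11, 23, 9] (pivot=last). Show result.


Elements <= 9 go left of pivot.
Result: [9, 9, 17, 12, 25, 32, 11, 23, 16], pivot at index 1


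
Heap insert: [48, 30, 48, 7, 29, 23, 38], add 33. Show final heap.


Append 33: [48, 30, 48, 7, 29, 23, 38, 33]
Bubble up: swap idx 7(33) with idx 3(7); swap idx 3(33) with idx 1(30)
Result: [48, 33, 48, 30, 29, 23, 38, 7]


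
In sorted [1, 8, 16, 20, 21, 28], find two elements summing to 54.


Two pointers: lo=0, hi=5
No pair sums to 54


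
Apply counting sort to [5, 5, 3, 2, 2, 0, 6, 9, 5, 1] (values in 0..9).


Count array: [1, 1, 2, 1, 0, 3, 1, 0, 0, 1]
Reconstruct: [0, 1, 2, 2, 3, 5, 5, 5, 6, 9]


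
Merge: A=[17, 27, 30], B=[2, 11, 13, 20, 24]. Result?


Compare heads, take smaller each step.
Merged: [2, 11, 13, 17, 20, 24, 27, 30]


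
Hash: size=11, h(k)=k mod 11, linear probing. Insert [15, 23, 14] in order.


Insertions: 15->slot 4; 23->slot 1; 14->slot 3
Table: [None, 23, None, 14, 15, None, None, None, None, None, None]


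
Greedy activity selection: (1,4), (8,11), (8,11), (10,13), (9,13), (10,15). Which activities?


Greedy: pick earliest-ending, then skip overlaps.
Selected (2 activities): [(1, 4), (8, 11)]


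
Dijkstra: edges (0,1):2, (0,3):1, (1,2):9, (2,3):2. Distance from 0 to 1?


Dijkstra from 0:
Distances: {0: 0, 1: 2, 2: 3, 3: 1}
Shortest distance to 1 = 2, path = [0, 1]


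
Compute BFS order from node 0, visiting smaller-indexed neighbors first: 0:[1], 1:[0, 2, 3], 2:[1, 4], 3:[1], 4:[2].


BFS queue: start with [0]
Visit order: [0, 1, 2, 3, 4]


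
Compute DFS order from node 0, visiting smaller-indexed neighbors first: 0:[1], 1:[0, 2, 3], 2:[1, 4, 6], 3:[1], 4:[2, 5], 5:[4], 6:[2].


DFS stack-based: start with [0]
Visit order: [0, 1, 2, 4, 5, 6, 3]


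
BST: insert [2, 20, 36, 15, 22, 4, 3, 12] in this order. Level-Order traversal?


Root = 2; build tree by BST insertion.
Level-Order traversal: [2, 20, 15, 36, 4, 22, 3, 12]


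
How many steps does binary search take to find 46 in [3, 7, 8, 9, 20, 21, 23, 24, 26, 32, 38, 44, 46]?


Search for 46:
[0,12] mid=6 arr[6]=23
[7,12] mid=9 arr[9]=32
[10,12] mid=11 arr[11]=44
[12,12] mid=12 arr[12]=46
Total: 4 comparisons


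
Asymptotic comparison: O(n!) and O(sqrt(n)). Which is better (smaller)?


sublinear grows slower than factorial
O(sqrt(n)) is asymptotically smaller; O(n!) grows faster


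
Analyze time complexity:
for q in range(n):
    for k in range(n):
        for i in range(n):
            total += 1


Per nesting level: O(n) * O(n) * O(n) = O(n^3)
Complexity: O(n^3)


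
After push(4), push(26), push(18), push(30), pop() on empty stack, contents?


push(4) -> [4]
push(26) -> [4, 26]
push(18) -> [4, 26, 18]
push(30) -> [4, 26, 18, 30]
pop() returns 30 -> [4, 26, 18]
Final stack (bottom to top): [4, 26, 18]


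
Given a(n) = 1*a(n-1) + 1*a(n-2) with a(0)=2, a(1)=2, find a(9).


Build bottom-up:
...a(7)=42, a(8)=68, a(9)=1*68+1*42=110


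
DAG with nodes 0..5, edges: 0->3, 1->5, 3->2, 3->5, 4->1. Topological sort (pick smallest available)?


Kahn's algorithm, process smallest node first
Order: [0, 3, 2, 4, 1, 5]


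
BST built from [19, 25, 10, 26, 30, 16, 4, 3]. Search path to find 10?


BST root = 19
Search for 10: compare at each node
Path: [19, 10]


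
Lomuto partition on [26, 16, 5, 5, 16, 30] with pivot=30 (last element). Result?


Elements <= 30 go left of pivot.
Result: [26, 16, 5, 5, 16, 30], pivot at index 5


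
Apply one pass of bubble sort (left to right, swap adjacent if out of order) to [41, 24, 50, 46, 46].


After one pass: [24, 41, 46, 46, 50]


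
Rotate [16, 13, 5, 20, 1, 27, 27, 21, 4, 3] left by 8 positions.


Left rotate by 8: [4, 3, 16, 13, 5, 20, 1, 27, 27, 21]


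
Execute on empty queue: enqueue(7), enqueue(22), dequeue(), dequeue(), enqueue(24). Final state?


enqueue(7) -> [7]
enqueue(22) -> [7, 22]
dequeue() returns 7 -> [22]
dequeue() returns 22 -> []
enqueue(24) -> [24]
Final queue (front to back): [24]


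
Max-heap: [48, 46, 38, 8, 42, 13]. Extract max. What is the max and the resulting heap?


Max = 48
Replace root with last, heapify down
Resulting heap: [46, 42, 38, 8, 13]


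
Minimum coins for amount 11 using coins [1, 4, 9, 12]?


dp[0]=0; dp[i]=1+min(dp[i-c] for c in coins)
...dp[6]=3, dp[7]=4, dp[8]=2, dp[9]=1, dp[10]=2, dp[11]=3
Minimum coins for 11 = 3


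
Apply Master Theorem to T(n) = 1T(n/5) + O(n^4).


a=1, b=5, c=4. log_5(1)=0 < c=4. Case 3: O(n^c) = O(n^4)
Complexity: O(n^4)


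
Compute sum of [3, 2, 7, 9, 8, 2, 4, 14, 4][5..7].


Prefix sums: [0, 3, 5, 12, 21, 29, 31, 35, 49, 53]
Sum[5..7] = prefix[8] - prefix[5] = 49 - 29 = 20
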